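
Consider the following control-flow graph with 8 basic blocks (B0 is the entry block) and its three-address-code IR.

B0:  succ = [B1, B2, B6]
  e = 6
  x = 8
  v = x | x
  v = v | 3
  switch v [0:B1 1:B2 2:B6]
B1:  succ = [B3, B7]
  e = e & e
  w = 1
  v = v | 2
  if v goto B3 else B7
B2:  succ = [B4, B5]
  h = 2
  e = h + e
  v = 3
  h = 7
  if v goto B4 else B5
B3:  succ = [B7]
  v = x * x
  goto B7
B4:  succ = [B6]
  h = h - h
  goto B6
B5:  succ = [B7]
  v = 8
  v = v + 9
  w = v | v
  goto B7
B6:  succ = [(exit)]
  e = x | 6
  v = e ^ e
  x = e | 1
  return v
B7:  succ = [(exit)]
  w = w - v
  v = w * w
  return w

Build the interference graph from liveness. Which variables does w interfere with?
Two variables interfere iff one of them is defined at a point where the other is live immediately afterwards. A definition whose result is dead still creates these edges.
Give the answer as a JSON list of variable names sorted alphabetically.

Answer: ["v", "x"]

Working:
Per-block:
  B0: {e,v,x} / ∅
  B1: {e,v,w} / {e,v}
  B2: {e,h,v} / {e}
  B3: {v} / {x}
  B4: {h} / {h}
  B5: {v,w} / ∅
  B6: {e,v,x} / {x}
  B7: {v,w} / {v,w}

Live sets:
  live B0: ∅→{e,v,x}
  live B1: {e,v,x}→{v,w,x}
  live B2: {e,x}→{h,x}
  live B3: {w,x}→{v,w}
  live B4: {h,x}→{x}
  live B5: ∅→{v,w}
  live B6: {x}→∅
  live B7: {v,w}→∅

Interfere edges:
  e↔{h,v,x}
  h↔{e,v,x}
  v↔{e,h,w,x}
  w↔{v,x}
  x↔{e,h,v,w}

N(w) = ["v", "x"]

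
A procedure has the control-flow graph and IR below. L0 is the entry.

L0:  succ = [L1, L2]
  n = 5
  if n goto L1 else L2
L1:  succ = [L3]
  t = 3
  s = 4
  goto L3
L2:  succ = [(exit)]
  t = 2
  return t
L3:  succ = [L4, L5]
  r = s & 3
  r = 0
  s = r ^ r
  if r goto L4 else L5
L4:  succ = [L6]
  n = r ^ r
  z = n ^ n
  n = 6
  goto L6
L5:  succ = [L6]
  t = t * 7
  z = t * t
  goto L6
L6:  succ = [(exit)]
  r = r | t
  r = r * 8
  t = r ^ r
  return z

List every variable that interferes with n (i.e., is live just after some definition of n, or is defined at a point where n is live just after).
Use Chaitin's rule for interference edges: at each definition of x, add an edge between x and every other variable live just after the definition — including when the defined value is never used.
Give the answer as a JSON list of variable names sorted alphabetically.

def/use:
  L0 def {n} use ∅
  L1 def {s,t} use ∅
  L2 def {t} use ∅
  L3 def {r,s} use {s}
  L4 def {n,z} use {r}
  L5 def {t,z} use {t}
  L6 def {r,t} use {r,t,z}

Live sets:
  L0: in=∅ out=∅
  L1: in=∅ out={s,t}
  L2: in=∅ out=∅
  L3: in={s,t} out={r,t}
  L4: in={r,t} out={r,t,z}
  L5: in={r,t} out={r,t,z}
  L6: in={r,t,z} out=∅

Interfere edges:
  n↔{r,t,z}
  r↔{n,s,t,z}
  s↔{r,t}
  t↔{n,r,s,z}
  z↔{n,r,t}

N(n) = ["r", "t", "z"]

Answer: ["r", "t", "z"]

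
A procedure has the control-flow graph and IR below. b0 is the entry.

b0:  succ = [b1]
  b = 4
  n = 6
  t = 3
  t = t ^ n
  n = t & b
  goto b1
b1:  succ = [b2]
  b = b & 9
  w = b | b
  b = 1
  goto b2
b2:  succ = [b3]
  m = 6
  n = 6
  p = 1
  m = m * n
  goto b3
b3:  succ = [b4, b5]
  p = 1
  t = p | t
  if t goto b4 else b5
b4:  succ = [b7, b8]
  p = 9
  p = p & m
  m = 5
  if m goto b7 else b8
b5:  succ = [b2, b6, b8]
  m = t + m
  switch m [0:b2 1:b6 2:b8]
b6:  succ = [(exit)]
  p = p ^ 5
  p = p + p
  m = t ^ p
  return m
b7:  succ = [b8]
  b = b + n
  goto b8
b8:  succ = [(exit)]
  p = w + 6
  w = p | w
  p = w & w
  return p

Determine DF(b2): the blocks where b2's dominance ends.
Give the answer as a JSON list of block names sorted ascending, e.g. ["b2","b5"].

idom tree: b1←b0 b2←b1 b3←b2 b4←b3 b5←b3 b6←b5 b7←b4 b8←b3
Join-block Dom:
  b2: preds {b1,b5}: {b0,b1} ∩ {b0,b1,b2,b3,b5} = {b0,b1}; idom=b1
  b8: preds {b4,b5,b7}: {b0,b1,b2,b3,b4} ∩ {b0,b1,b2,b3,b5} ∩ {b0,b1,b2,b3,b4,b7} = {b0,b1,b2,b3}; idom=b3

Frontier:
  b2←b1: walk · to b1
  b2←b5: walk b5→b3→b2 to b1
  b8←b4: walk b4 to b3
  b8←b5: walk b5 to b3
  b8←b7: walk b7→b4 to b3
  b0: DF=∅
  b1: DF=∅
  b2: DF={b2}
  b3: DF={b2}
  b4: DF={b8}
  b5: DF={b2,b8}
  b6: DF=∅
  b7: DF={b8}
  b8: DF=∅

DF(b2) = ["b2"]

Answer: ["b2"]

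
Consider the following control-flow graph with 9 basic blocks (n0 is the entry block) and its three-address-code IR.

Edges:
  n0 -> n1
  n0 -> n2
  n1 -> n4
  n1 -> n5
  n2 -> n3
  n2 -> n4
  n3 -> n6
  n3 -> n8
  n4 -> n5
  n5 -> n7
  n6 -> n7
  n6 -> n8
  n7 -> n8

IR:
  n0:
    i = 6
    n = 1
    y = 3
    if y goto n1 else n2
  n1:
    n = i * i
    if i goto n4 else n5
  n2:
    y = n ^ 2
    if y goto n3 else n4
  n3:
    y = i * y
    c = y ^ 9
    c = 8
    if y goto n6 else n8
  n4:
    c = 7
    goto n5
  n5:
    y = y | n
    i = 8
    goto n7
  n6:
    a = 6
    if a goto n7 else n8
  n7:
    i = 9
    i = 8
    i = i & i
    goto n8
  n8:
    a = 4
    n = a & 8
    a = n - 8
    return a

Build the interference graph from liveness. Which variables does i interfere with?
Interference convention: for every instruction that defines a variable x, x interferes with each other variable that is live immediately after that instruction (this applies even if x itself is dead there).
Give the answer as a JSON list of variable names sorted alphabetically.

def/use:
  n0: {i,n,y} / ∅
  n1: {n} / {i}
  n2: {y} / {n}
  n3: {c,y} / {i,y}
  n4: {c} / ∅
  n5: {i,y} / {n,y}
  n6: {a} / ∅
  n7: {i} / ∅
  n8: {a,n} / ∅

Liveness:
  live n0: ∅→{i,n,y}
  live n1: {i,y}→{n,y}
  live n2: {i,n}→{i,n,y}
  live n3: {i,y}→∅
  live n4: {n,y}→{n,y}
  live n5: {n,y}→∅
  live n6: ∅→∅
  live n7: ∅→∅
  live n8: ∅→∅

Conflict graph:
  a — ∅
  c — {n,y}
  i — {n,y}
  n — {c,i,y}
  y — {c,i,n}

N(i) = ["n", "y"]

Answer: ["n", "y"]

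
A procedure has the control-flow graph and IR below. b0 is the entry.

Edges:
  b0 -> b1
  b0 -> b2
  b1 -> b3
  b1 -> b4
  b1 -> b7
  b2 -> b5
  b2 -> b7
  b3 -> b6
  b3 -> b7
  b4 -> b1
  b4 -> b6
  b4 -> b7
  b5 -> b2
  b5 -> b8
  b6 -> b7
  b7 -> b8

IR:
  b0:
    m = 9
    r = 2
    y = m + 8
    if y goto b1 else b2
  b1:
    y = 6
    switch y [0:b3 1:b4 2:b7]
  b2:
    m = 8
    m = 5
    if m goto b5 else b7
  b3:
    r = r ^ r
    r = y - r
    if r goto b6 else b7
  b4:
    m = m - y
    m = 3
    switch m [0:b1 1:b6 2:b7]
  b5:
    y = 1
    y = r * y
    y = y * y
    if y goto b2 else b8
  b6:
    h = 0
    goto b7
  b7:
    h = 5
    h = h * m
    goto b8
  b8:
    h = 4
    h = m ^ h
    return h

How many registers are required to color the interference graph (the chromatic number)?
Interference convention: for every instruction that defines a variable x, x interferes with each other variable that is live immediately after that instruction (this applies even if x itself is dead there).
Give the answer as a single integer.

Per-block:
  b0 def {m,r,y} use ∅
  b1 def {y} use ∅
  b2 def {m} use ∅
  b3 def {r} use {r,y}
  b4 def {m} use {m,y}
  b5 def {y} use {r}
  b6 def {h} use ∅
  b7 def {h} use {m}
  b8 def {h} use {m}

Live sets:
  b0 li=∅ lo={m,r}
  b1 li={m,r} lo={m,r,y}
  b2 li={r} lo={m,r}
  b3 li={m,r,y} lo={m}
  b4 li={m,r,y} lo={m,r}
  b5 li={m,r} lo={m,r}
  b6 li={m} lo={m}
  b7 li={m} lo={m}
  b8 li={m} lo=∅

Interference:
  h↔{m}
  m↔{h,r,y}
  r↔{m,y}
  y↔{m,r}

Colouring:
  lower bound: {m,r,y} mutually conflict ⇒ χ ≥ 3
  assign h→c1 m→c0 r→c1 y→c2 — no edge inside a register ⇒ χ ≤ 3
  χ = 3

Answer: 3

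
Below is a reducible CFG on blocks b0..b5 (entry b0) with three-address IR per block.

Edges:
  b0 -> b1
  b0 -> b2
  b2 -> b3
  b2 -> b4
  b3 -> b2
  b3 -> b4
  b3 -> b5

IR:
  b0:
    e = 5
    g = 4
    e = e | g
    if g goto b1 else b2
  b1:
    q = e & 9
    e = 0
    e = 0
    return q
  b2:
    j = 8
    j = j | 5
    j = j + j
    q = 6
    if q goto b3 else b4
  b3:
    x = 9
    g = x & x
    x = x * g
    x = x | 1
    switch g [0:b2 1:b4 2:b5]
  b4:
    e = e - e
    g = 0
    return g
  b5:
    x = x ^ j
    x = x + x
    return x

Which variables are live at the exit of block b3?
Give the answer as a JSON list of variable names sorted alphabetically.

Answer: ["e", "j", "x"]

Analysis:
Block summaries:
  b0: {e,g} / ∅
  b1: {e,q} / {e}
  b2: {j,q} / ∅
  b3: {g,x} / ∅
  b4: {e,g} / {e}
  b5: {x} / {j,x}

Backward fixpoint:
  b0 li=∅ lo={e}
  b1 li={e} lo=∅
  b2 li={e} lo={e,j}
  b3 li={e,j} lo={e,j,x}
  b4 li={e} lo=∅
  b5 li={j,x} lo=∅

live-out(b3) = ["e", "j", "x"]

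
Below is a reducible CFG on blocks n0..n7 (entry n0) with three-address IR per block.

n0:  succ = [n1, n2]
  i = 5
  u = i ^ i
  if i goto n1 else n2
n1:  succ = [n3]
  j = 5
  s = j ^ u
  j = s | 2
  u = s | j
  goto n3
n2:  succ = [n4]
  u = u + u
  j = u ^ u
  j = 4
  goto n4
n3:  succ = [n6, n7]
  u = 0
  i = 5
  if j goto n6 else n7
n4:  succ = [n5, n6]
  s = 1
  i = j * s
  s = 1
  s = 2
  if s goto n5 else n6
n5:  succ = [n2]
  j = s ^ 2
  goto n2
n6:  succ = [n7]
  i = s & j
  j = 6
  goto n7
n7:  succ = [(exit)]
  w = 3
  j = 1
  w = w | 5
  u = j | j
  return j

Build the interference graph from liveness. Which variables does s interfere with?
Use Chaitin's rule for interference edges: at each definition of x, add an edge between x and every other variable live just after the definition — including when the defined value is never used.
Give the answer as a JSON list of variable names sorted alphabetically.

Answer: ["i", "j", "u"]

Analysis:
Per-block:
  n0: def={i,u} ue=∅
  n1: def={j,s,u} ue={u}
  n2: def={j,u} ue={u}
  n3: def={i,u} ue={j}
  n4: def={i,s} ue={j}
  n5: def={j} ue={s}
  n6: def={i,j} ue={j,s}
  n7: def={j,u,w} ue=∅

Liveness:
  live n0: ∅→{u}
  live n1: {u}→{j,s}
  live n2: {u}→{j,u}
  live n3: {j,s}→{j,s}
  live n4: {j,u}→{j,s,u}
  live n5: {s,u}→{u}
  live n6: {j,s}→∅
  live n7: ∅→∅

Conflict graph:
  i: {j,s,u}
  j: {i,s,u,w}
  s: {i,j,u}
  u: {i,j,s}
  w: {j}

N(s) = ["i", "j", "u"]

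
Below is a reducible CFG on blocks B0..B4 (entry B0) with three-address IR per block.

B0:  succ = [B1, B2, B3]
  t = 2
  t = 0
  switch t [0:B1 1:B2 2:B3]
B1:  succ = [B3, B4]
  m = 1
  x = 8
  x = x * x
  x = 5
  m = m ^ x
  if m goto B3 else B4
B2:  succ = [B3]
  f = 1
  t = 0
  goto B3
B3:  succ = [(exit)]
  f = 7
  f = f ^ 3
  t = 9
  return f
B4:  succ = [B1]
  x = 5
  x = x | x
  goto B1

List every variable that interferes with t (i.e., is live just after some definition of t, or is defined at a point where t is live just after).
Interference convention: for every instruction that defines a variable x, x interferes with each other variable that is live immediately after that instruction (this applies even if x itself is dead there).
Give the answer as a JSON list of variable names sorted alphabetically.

Per-block:
  B0: {t} / ∅
  B1: {m,x} / ∅
  B2: {f,t} / ∅
  B3: {f,t} / ∅
  B4: {x} / ∅

Liveness:
  B0: in=∅ out=∅
  B1: in=∅ out=∅
  B2: in=∅ out=∅
  B3: in=∅ out=∅
  B4: in=∅ out=∅

Conflict graph:
  f↔{t}
  m↔{x}
  t↔{f}
  x↔{m}

N(t) = ["f"]

Answer: ["f"]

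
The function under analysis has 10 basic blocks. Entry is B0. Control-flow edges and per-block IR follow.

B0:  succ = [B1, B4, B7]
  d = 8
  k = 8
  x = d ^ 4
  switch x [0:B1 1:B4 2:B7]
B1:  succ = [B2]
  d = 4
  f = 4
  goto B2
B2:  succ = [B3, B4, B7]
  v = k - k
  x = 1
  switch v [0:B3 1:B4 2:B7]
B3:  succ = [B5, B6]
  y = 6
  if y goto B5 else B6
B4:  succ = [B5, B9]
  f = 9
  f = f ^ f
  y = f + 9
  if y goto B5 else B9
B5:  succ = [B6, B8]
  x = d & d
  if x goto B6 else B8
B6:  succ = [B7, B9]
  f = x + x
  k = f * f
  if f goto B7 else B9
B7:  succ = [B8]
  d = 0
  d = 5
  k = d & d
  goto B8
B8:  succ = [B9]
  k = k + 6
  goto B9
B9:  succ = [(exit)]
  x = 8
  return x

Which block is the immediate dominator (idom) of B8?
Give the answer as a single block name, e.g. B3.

Answer: B0

Derivation:
idom tree: B1←B0 B2←B1 B3←B2 B4←B0 B5←B0 B6←B0 B7←B0 B8←B0 B9←B0
Join-block Dom:
  B4: preds {B0,B2}: {B0} ∩ {B0,B1,B2} = {B0}; idom=B0
  B5: preds {B3,B4}: {B0,B1,B2,B3} ∩ {B0,B4} = {B0}; idom=B0
  B6: preds {B3,B5}: {B0,B1,B2,B3} ∩ {B0,B5} = {B0}; idom=B0
  B7: preds {B0,B2,B6}: {B0} ∩ {B0,B1,B2} ∩ {B0,B6} = {B0}; idom=B0
  B8: preds {B5,B7}: {B0,B5} ∩ {B0,B7} = {B0}; idom=B0
  B9: preds {B4,B6,B8}: {B0,B4} ∩ {B0,B6} ∩ {B0,B8} = {B0}; idom=B0

idom(B8) = B0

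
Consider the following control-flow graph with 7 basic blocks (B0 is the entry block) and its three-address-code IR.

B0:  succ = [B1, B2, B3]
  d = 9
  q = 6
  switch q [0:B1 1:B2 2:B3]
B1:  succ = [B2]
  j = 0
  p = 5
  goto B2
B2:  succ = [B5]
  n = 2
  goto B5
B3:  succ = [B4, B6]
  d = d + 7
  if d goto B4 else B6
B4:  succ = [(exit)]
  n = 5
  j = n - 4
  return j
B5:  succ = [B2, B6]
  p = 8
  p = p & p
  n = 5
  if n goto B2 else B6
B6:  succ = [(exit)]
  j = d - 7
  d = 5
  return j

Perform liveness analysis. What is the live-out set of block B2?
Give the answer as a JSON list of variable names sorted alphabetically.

Block summaries:
  B0: {d,q} / ∅
  B1: {j,p} / ∅
  B2: {n} / ∅
  B3: {d} / {d}
  B4: {j,n} / ∅
  B5: {n,p} / ∅
  B6: {d,j} / {d}

Live sets:
  B0: in=∅ out={d}
  B1: in={d} out={d}
  B2: in={d} out={d}
  B3: in={d} out={d}
  B4: in=∅ out=∅
  B5: in={d} out={d}
  B6: in={d} out=∅

live-out(B2) = ["d"]

Answer: ["d"]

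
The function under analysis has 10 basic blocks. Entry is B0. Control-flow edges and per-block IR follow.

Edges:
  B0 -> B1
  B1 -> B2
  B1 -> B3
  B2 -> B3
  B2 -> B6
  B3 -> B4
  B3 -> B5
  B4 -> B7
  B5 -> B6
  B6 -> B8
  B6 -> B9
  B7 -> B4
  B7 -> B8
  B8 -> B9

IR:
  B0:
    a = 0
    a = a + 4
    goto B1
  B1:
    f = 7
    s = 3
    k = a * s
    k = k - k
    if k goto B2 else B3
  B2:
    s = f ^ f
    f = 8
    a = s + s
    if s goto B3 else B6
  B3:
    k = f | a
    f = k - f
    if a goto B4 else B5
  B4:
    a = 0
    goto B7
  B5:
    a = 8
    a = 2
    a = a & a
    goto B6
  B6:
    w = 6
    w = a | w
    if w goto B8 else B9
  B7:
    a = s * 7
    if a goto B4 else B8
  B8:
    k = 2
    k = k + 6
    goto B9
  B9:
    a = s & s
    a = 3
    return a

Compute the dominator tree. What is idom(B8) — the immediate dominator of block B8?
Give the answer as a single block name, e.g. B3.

Answer: B1

Analysis:
idom tree: B1←B0 B2←B1 B3←B1 B4←B3 B5←B3 B6←B1 B7←B4 B8←B1 B9←B1
Dom∩ at merges:
  B3: preds {B1,B2}: {B0,B1} ∩ {B0,B1,B2} = {B0,B1}; idom=B1
  B4: preds {B3,B7}: {B0,B1,B3} ∩ {B0,B1,B3,B4,B7} = {B0,B1,B3}; idom=B3
  B6: preds {B2,B5}: {B0,B1,B2} ∩ {B0,B1,B3,B5} = {B0,B1}; idom=B1
  B8: preds {B6,B7}: {B0,B1,B6} ∩ {B0,B1,B3,B4,B7} = {B0,B1}; idom=B1
  B9: preds {B6,B8}: {B0,B1,B6} ∩ {B0,B1,B8} = {B0,B1}; idom=B1

idom(B8) = B1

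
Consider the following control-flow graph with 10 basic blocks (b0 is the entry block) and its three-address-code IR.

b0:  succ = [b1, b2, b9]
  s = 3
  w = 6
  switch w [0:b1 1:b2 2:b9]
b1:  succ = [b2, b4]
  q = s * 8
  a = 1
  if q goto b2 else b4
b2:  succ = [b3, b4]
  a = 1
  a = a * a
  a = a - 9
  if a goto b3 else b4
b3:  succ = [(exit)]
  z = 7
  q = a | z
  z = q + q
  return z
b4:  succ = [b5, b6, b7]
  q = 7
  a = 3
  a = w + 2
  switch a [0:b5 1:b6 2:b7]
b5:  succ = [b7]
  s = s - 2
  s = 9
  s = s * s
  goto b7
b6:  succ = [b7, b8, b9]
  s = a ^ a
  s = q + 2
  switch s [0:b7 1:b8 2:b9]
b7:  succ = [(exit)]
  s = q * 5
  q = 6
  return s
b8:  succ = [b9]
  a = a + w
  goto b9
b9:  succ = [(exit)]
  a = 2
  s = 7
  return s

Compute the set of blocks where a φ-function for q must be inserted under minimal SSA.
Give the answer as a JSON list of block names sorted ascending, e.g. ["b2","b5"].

Answer: ["b2", "b4", "b9"]

Working:
idom tree: b1←b0 b2←b0 b3←b2 b4←b0 b5←b4 b6←b4 b7←b4 b8←b6 b9←b0
Dom at joins:
  b2: preds {b0,b1}: {b0} ∩ {b0,b1} = {b0}; idom=b0
  b4: preds {b1,b2}: {b0,b1} ∩ {b0,b2} = {b0}; idom=b0
  b7: preds {b4,b5,b6}: {b0,b4} ∩ {b0,b4,b5} ∩ {b0,b4,b6} = {b0,b4}; idom=b4
  b9: preds {b0,b6,b8}: {b0} ∩ {b0,b4,b6} ∩ {b0,b4,b6,b8} = {b0}; idom=b0

Frontier:
  join b2 pred b0: · stop@b0
  join b2 pred b1: b1 stop@b0
  join b4 pred b1: b1 stop@b0
  join b4 pred b2: b2 stop@b0
  join b7 pred b4: · stop@b4
  join b7 pred b5: b5 stop@b4
  join b7 pred b6: b6 stop@b4
  join b9 pred b0: · stop@b0
  join b9 pred b6: b6→b4 stop@b0
  join b9 pred b8: b8→b6→b4 stop@b0
  b0: DF=∅
  b1: DF={b2,b4}
  b2: DF={b4}
  b3: DF=∅
  b4: DF={b9}
  b5: DF={b7}
  b6: DF={b7,b9}
  b7: DF=∅
  b8: DF={b9}
  b9: DF=∅

φ for q: defs {b1,b3,b4,b7}
  DF⁺ = {b2,b4,b9}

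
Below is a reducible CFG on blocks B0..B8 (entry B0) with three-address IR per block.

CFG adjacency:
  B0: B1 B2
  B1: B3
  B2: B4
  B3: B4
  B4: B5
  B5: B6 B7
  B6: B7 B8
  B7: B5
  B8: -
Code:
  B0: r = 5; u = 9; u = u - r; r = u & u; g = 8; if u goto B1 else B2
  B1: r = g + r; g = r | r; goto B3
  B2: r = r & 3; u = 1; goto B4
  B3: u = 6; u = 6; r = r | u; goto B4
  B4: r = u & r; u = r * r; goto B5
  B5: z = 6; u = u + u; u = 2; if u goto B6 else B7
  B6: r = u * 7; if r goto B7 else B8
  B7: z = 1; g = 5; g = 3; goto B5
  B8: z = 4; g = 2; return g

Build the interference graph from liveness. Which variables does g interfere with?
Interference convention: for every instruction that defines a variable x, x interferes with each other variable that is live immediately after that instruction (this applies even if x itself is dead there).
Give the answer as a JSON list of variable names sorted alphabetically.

Answer: ["r", "u"]

Working:
Per-block:
  B0: def={g,r,u} ue=∅
  B1: def={g,r} ue={g,r}
  B2: def={r,u} ue={r}
  B3: def={r,u} ue={r}
  B4: def={r,u} ue={r,u}
  B5: def={u,z} ue={u}
  B6: def={r} ue={u}
  B7: def={g,z} ue=∅
  B8: def={g,z} ue=∅

Live sets:
  B0 li=∅ lo={g,r}
  B1 li={g,r} lo={r}
  B2 li={r} lo={r,u}
  B3 li={r} lo={r,u}
  B4 li={r,u} lo={u}
  B5 li={u} lo={u}
  B6 li={u} lo={u}
  B7 li={u} lo={u}
  B8 li=∅ lo=∅

Interference:
  g: {r,u}
  r: {g,u}
  u: {g,r,z}
  z: {u}

N(g) = ["r", "u"]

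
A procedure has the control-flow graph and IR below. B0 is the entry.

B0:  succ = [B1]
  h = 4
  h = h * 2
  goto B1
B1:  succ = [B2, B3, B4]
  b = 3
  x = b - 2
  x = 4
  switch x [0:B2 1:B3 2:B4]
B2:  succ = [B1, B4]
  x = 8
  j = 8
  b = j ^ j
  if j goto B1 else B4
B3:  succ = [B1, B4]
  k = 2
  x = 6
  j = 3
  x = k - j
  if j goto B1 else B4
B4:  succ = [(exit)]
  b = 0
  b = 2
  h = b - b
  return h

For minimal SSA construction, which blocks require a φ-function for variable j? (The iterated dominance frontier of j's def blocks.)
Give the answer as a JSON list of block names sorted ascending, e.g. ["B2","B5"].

Answer: ["B1", "B4"]

Analysis:
idom tree: B1←B0 B2←B1 B3←B1 B4←B1
Join-block Dom:
  B1: preds {B0,B2,B3}: {B0} ∩ {B0,B1,B2} ∩ {B0,B1,B3} = {B0}; idom=B0
  B4: preds {B1,B2,B3}: {B0,B1} ∩ {B0,B1,B2} ∩ {B0,B1,B3} = {B0,B1}; idom=B1

Frontier:
  B1←B0: walk · to B0
  B1←B2: walk B2→B1 to B0
  B1←B3: walk B3→B1 to B0
  B4←B1: walk · to B1
  B4←B2: walk B2 to B1
  B4←B3: walk B3 to B1
  B0 → ∅
  B1 → {B1}
  B2 → {B1,B4}
  B3 → {B1,B4}
  B4 → ∅

φ for j: defs {B2,B3}
  DF⁺ = {B1,B4}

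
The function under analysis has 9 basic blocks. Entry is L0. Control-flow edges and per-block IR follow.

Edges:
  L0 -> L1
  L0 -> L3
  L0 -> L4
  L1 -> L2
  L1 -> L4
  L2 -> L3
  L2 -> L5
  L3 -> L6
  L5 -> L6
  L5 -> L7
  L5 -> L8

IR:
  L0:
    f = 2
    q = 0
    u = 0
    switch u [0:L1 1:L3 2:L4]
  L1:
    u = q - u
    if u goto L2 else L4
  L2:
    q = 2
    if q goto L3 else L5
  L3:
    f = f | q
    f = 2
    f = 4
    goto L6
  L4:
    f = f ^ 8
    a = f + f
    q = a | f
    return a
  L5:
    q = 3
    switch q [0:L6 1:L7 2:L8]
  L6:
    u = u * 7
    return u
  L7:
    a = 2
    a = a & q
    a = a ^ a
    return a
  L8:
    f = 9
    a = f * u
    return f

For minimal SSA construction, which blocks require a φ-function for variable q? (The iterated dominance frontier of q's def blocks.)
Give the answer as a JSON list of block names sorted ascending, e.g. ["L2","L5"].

idom tree: L1←L0 L2←L1 L3←L0 L4←L0 L5←L2 L6←L0 L7←L5 L8←L5
Join-block Dom:
  L3: preds {L0,L2}: {L0} ∩ {L0,L1,L2} = {L0}; idom=L0
  L4: preds {L0,L1}: {L0} ∩ {L0,L1} = {L0}; idom=L0
  L6: preds {L3,L5}: {L0,L3} ∩ {L0,L1,L2,L5} = {L0}; idom=L0

DF walk-up:
  L3←L0: walk · to L0
  L3←L2: walk L2→L1 to L0
  L4←L0: walk · to L0
  L4←L1: walk L1 to L0
  L6←L3: walk L3 to L0
  L6←L5: walk L5→L2→L1 to L0
  L0: DF=∅
  L1: DF={L3,L4,L6}
  L2: DF={L3,L6}
  L3: DF={L6}
  L4: DF=∅
  L5: DF={L6}
  L6: DF=∅
  L7: DF=∅
  L8: DF=∅

φ for q: defs {L0,L2,L4,L5}
  DF⁺ = {L3,L6}

Answer: ["L3", "L6"]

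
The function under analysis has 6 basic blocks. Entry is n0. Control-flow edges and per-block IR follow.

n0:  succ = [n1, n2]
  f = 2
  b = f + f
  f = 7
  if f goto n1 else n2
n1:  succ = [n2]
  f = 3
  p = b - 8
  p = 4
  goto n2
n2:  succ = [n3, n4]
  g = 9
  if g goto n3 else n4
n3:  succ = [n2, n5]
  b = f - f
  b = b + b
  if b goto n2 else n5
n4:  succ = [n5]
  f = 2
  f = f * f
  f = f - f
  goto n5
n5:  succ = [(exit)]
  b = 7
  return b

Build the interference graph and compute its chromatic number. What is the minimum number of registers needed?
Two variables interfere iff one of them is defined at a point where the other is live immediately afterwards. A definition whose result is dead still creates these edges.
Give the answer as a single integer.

Per-block:
  n0: def={b,f} ue=∅
  n1: def={f,p} ue={b}
  n2: def={g} ue=∅
  n3: def={b} ue={f}
  n4: def={f} ue=∅
  n5: def={b} ue=∅

Liveness:
  live n0: ∅→{b,f}
  live n1: {b}→{f}
  live n2: {f}→{f}
  live n3: {f}→{f}
  live n4: ∅→∅
  live n5: ∅→∅

Interference:
  b↔{f}
  f↔{b,g,p}
  g↔{f}
  p↔{f}

Chromatic number:
  lower bound: {b,f} mutually conflict ⇒ χ ≥ 2
  assign b→r1 f→r0 g→r1 p→r1 — no edge inside a register ⇒ χ ≤ 2
  χ = 2

Answer: 2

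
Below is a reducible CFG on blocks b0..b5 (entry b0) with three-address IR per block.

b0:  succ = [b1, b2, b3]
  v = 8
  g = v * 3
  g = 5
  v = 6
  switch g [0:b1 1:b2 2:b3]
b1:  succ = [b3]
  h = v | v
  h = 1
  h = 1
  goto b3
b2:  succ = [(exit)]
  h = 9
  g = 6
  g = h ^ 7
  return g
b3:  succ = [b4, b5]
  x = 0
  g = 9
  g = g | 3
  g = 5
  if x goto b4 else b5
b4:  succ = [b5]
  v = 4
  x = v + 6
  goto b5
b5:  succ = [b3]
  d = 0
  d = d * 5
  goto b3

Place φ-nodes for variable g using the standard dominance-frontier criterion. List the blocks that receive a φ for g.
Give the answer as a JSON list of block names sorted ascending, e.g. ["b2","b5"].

Answer: ["b3"]

Working:
idom tree: b1←b0 b2←b0 b3←b0 b4←b3 b5←b3
Dom∩ at merges:
  b3: preds {b0,b1,b5}: {b0} ∩ {b0,b1} ∩ {b0,b3,b5} = {b0}; idom=b0
  b5: preds {b3,b4}: {b0,b3} ∩ {b0,b3,b4} = {b0,b3}; idom=b3

DF derivation:
  b3←b0: walk · to b0
  b3←b1: walk b1 to b0
  b3←b5: walk b5→b3 to b0
  b5←b3: walk · to b3
  b5←b4: walk b4 to b3
  b0 → ∅
  b1 → {b3}
  b2 → ∅
  b3 → {b3}
  b4 → {b5}
  b5 → {b3}

φ for g: defs {b0,b2,b3}
  DF⁺ = {b3}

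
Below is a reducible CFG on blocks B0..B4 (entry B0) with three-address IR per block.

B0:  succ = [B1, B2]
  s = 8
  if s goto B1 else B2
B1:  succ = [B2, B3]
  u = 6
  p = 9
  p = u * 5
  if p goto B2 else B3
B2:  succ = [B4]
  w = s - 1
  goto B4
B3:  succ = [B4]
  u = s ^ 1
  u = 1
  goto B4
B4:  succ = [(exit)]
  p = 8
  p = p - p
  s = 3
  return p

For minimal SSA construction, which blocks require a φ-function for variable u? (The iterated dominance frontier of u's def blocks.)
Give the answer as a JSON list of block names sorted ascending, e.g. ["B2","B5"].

idom tree: B1←B0 B2←B0 B3←B1 B4←B0
Join-block Dom:
  B2: preds {B0,B1}: {B0} ∩ {B0,B1} = {B0}; idom=B0
  B4: preds {B2,B3}: {B0,B2} ∩ {B0,B1,B3} = {B0}; idom=B0

DF derivation:
  join B2 pred B0: · stop@B0
  join B2 pred B1: B1 stop@B0
  join B4 pred B2: B2 stop@B0
  join B4 pred B3: B3→B1 stop@B0
  DF(B0)=∅
  DF(B1)={B2,B4}
  DF(B2)={B4}
  DF(B3)={B4}
  DF(B4)=∅

φ for u: defs {B1,B3}
  DF⁺ = {B2,B4}

Answer: ["B2", "B4"]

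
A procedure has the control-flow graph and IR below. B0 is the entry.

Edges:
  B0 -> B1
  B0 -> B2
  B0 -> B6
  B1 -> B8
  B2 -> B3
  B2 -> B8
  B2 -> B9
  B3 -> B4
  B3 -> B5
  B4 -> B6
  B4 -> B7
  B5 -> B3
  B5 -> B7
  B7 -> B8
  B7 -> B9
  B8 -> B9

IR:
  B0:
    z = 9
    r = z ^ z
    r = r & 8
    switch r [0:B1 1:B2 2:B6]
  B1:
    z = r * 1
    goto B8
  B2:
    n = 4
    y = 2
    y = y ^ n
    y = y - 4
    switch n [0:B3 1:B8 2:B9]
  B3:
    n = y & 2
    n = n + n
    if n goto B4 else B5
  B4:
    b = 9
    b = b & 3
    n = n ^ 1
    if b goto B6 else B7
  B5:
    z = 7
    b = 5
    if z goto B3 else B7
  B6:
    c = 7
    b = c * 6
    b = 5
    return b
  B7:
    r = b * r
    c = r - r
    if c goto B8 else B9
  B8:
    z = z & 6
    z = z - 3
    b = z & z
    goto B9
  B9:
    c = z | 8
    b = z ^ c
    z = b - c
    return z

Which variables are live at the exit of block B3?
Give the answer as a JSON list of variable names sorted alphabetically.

Answer: ["n", "r", "y", "z"]

Analysis:
def/use:
  B0: def={r,z} ue=∅
  B1: def={z} ue={r}
  B2: def={n,y} ue=∅
  B3: def={n} ue={y}
  B4: def={b,n} ue={n}
  B5: def={b,z} ue=∅
  B6: def={b,c} ue=∅
  B7: def={c,r} ue={b,r}
  B8: def={b,z} ue={z}
  B9: def={b,c,z} ue={z}

Liveness:
  B0 li=∅ lo={r,z}
  B1 li={r} lo={z}
  B2 li={r,z} lo={r,y,z}
  B3 li={r,y,z} lo={n,r,y,z}
  B4 li={n,r,z} lo={b,r,z}
  B5 li={r,y} lo={b,r,y,z}
  B6 li=∅ lo=∅
  B7 li={b,r,z} lo={z}
  B8 li={z} lo={z}
  B9 li={z} lo=∅

live-out(B3) = ["n", "r", "y", "z"]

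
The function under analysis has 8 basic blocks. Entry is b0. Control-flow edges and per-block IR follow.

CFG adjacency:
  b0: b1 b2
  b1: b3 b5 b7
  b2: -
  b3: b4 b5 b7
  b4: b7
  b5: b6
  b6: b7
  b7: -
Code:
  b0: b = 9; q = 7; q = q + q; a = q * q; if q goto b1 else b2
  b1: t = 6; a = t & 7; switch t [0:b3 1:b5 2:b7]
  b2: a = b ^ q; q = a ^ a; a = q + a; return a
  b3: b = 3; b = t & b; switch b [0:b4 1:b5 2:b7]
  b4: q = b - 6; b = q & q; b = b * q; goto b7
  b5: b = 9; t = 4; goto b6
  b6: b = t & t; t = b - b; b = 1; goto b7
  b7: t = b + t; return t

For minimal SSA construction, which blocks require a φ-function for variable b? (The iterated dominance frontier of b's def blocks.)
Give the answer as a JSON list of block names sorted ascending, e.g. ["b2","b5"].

idom tree: b1←b0 b2←b0 b3←b1 b4←b3 b5←b1 b6←b5 b7←b1
Join-block Dom:
  b5: preds {b1,b3}: {b0,b1} ∩ {b0,b1,b3} = {b0,b1}; idom=b1
  b7: preds {b1,b3,b4,b6}: {b0,b1} ∩ {b0,b1,b3} ∩ {b0,b1,b3,b4} ∩ {b0,b1,b5,b6} = {b0,b1}; idom=b1

DF walk-up:
  b5←b1: walk · to b1
  b5←b3: walk b3 to b1
  b7←b1: walk · to b1
  b7←b3: walk b3 to b1
  b7←b4: walk b4→b3 to b1
  b7←b6: walk b6→b5 to b1
  b0: DF=∅
  b1: DF=∅
  b2: DF=∅
  b3: DF={b5,b7}
  b4: DF={b7}
  b5: DF={b7}
  b6: DF={b7}
  b7: DF=∅

φ for b: defs {b0,b3,b4,b5,b6}
  DF⁺ = {b5,b7}

Answer: ["b5", "b7"]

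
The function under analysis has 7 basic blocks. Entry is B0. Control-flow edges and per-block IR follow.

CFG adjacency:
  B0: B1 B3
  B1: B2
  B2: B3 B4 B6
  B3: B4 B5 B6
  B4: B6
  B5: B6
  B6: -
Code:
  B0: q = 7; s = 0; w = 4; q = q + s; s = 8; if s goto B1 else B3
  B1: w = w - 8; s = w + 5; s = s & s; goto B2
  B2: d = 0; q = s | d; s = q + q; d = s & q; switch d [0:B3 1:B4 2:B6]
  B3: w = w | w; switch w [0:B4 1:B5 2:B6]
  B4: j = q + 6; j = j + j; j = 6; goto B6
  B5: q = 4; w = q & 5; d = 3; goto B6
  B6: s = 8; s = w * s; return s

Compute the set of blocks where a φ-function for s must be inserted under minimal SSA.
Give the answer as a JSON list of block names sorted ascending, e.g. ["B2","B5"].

idom tree: B1←B0 B2←B1 B3←B0 B4←B0 B5←B3 B6←B0
Join-block Dom:
  B3: preds {B0,B2}: {B0} ∩ {B0,B1,B2} = {B0}; idom=B0
  B4: preds {B2,B3}: {B0,B1,B2} ∩ {B0,B3} = {B0}; idom=B0
  B6: preds {B2,B3,B4,B5}: {B0,B1,B2} ∩ {B0,B3} ∩ {B0,B4} ∩ {B0,B3,B5} = {B0}; idom=B0

DF walk-up:
  join B3 pred B0: · stop@B0
  join B3 pred B2: B2→B1 stop@B0
  join B4 pred B2: B2→B1 stop@B0
  join B4 pred B3: B3 stop@B0
  join B6 pred B2: B2→B1 stop@B0
  join B6 pred B3: B3 stop@B0
  join B6 pred B4: B4 stop@B0
  join B6 pred B5: B5→B3 stop@B0
  B0 → ∅
  B1 → {B3,B4,B6}
  B2 → {B3,B4,B6}
  B3 → {B4,B6}
  B4 → {B6}
  B5 → {B6}
  B6 → ∅

φ for s: defs {B0,B1,B2,B6}
  DF⁺ = {B3,B4,B6}

Answer: ["B3", "B4", "B6"]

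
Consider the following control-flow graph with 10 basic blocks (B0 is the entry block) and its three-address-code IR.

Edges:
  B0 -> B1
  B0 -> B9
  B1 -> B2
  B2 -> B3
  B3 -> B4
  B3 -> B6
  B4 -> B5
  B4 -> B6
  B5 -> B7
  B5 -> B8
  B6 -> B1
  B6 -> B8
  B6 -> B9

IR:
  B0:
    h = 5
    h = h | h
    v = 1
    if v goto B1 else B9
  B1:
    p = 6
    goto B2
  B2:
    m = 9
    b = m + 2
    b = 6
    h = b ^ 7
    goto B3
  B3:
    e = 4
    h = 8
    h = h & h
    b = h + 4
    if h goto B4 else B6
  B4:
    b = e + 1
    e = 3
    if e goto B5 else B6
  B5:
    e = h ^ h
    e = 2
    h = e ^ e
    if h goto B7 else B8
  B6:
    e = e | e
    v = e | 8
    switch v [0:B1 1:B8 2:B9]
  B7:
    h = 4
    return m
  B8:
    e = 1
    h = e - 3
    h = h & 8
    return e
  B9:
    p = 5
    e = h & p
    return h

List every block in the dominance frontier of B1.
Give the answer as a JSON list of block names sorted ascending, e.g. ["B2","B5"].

idom tree: B1←B0 B2←B1 B3←B2 B4←B3 B5←B4 B6←B3 B7←B5 B8←B3 B9←B0
Dom at joins:
  B1: preds {B0,B6}: {B0} ∩ {B0,B1,B2,B3,B6} = {B0}; idom=B0
  B6: preds {B3,B4}: {B0,B1,B2,B3} ∩ {B0,B1,B2,B3,B4} = {B0,B1,B2,B3}; idom=B3
  B8: preds {B5,B6}: {B0,B1,B2,B3,B4,B5} ∩ {B0,B1,B2,B3,B6} = {B0,B1,B2,B3}; idom=B3
  B9: preds {B0,B6}: {B0} ∩ {B0,B1,B2,B3,B6} = {B0}; idom=B0

Frontier:
  B1←B0: walk · to B0
  B1←B6: walk B6→B3→B2→B1 to B0
  B6←B3: walk · to B3
  B6←B4: walk B4 to B3
  B8←B5: walk B5→B4 to B3
  B8←B6: walk B6 to B3
  B9←B0: walk · to B0
  B9←B6: walk B6→B3→B2→B1 to B0
  B0 → ∅
  B1 → {B1,B9}
  B2 → {B1,B9}
  B3 → {B1,B9}
  B4 → {B6,B8}
  B5 → {B8}
  B6 → {B1,B8,B9}
  B7 → ∅
  B8 → ∅
  B9 → ∅

DF(B1) = ["B1", "B9"]

Answer: ["B1", "B9"]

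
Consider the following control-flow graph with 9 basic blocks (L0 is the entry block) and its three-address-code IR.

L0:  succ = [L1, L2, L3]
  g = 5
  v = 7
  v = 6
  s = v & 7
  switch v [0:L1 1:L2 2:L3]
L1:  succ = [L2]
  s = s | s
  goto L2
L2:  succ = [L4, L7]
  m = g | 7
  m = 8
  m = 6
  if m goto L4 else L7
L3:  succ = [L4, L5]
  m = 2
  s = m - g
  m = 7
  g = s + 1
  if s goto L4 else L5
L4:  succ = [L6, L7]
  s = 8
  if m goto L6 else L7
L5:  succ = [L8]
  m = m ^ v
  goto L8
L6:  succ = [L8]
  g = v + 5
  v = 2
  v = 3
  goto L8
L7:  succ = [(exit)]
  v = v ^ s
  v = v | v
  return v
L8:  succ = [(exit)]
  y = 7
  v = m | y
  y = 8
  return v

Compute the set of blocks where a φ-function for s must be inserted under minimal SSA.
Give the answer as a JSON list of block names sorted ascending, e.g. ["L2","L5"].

idom tree: L1←L0 L2←L0 L3←L0 L4←L0 L5←L3 L6←L4 L7←L0 L8←L0
Dom at joins:
  L2: preds {L0,L1}: {L0} ∩ {L0,L1} = {L0}; idom=L0
  L4: preds {L2,L3}: {L0,L2} ∩ {L0,L3} = {L0}; idom=L0
  L7: preds {L2,L4}: {L0,L2} ∩ {L0,L4} = {L0}; idom=L0
  L8: preds {L5,L6}: {L0,L3,L5} ∩ {L0,L4,L6} = {L0}; idom=L0

DF walk-up:
  L2←L0: walk · to L0
  L2←L1: walk L1 to L0
  L4←L2: walk L2 to L0
  L4←L3: walk L3 to L0
  L7←L2: walk L2 to L0
  L7←L4: walk L4 to L0
  L8←L5: walk L5→L3 to L0
  L8←L6: walk L6→L4 to L0
  L0: DF=∅
  L1: DF={L2}
  L2: DF={L4,L7}
  L3: DF={L4,L8}
  L4: DF={L7,L8}
  L5: DF={L8}
  L6: DF={L8}
  L7: DF=∅
  L8: DF=∅

φ for s: defs {L0,L1,L3,L4}
  DF⁺ = {L2,L4,L7,L8}

Answer: ["L2", "L4", "L7", "L8"]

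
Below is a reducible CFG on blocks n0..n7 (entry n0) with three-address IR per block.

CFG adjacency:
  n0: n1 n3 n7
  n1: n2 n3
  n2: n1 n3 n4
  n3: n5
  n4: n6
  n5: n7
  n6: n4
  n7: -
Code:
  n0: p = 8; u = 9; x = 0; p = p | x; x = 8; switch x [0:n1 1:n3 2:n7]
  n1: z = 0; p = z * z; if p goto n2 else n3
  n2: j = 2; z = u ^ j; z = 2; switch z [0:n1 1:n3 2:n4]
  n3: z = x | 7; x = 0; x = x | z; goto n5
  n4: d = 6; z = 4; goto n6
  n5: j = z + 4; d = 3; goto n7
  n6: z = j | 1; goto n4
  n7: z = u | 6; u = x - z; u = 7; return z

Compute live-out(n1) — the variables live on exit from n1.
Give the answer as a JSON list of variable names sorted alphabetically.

def/use:
  n0: def={p,u,x} ue=∅
  n1: def={p,z} ue=∅
  n2: def={j,z} ue={u}
  n3: def={x,z} ue={x}
  n4: def={d,z} ue=∅
  n5: def={d,j} ue={z}
  n6: def={z} ue={j}
  n7: def={u,z} ue={u,x}

Liveness:
  n0 li=∅ lo={u,x}
  n1 li={u,x} lo={u,x}
  n2 li={u,x} lo={j,u,x}
  n3 li={u,x} lo={u,x,z}
  n4 li={j} lo={j}
  n5 li={u,x,z} lo={u,x}
  n6 li={j} lo={j}
  n7 li={u,x} lo=∅

live-out(n1) = ["u", "x"]

Answer: ["u", "x"]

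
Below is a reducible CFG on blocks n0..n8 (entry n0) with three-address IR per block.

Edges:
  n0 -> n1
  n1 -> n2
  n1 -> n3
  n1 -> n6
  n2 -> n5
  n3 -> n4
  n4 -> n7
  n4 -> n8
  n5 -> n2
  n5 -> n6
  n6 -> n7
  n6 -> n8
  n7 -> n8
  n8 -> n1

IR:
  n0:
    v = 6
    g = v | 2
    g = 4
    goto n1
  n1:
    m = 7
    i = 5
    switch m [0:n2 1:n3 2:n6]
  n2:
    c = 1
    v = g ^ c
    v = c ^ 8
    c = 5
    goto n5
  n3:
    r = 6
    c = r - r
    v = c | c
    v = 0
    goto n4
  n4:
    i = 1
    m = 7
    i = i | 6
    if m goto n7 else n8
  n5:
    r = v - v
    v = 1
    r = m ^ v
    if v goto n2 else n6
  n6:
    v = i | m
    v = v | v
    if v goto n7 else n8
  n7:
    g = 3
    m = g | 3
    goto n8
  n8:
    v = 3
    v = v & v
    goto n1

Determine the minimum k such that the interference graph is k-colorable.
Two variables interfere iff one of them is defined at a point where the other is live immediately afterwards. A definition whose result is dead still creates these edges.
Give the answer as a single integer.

Block summaries:
  n0: {g,v} / ∅
  n1: {i,m} / ∅
  n2: {c,v} / {g}
  n3: {c,r,v} / ∅
  n4: {i,m} / ∅
  n5: {r,v} / {m,v}
  n6: {v} / {i,m}
  n7: {g,m} / ∅
  n8: {v} / ∅

Liveness:
  n0: in=∅ out={g}
  n1: in={g} out={g,i,m}
  n2: in={g,i,m} out={g,i,m,v}
  n3: in={g} out={g}
  n4: in={g} out={g}
  n5: in={g,i,m,v} out={g,i,m}
  n6: in={g,i,m} out={g}
  n7: in=∅ out={g}
  n8: in={g} out={g}

Conflict graph:
  c↔{g,i,m,v}
  g↔{c,i,m,r,v}
  i↔{c,g,m,r,v}
  m↔{c,g,i,r,v}
  r↔{g,i,m,v}
  v↔{c,g,i,m,r}

Chromatic number:
  {c,g,i,m,v} pairwise interfere (5-clique) ⇒ χ ≥ 5
  5-colouring: R0={g}  R1={i}  R2={m}  R3={v}  R4={c,r}
  χ = 5

Answer: 5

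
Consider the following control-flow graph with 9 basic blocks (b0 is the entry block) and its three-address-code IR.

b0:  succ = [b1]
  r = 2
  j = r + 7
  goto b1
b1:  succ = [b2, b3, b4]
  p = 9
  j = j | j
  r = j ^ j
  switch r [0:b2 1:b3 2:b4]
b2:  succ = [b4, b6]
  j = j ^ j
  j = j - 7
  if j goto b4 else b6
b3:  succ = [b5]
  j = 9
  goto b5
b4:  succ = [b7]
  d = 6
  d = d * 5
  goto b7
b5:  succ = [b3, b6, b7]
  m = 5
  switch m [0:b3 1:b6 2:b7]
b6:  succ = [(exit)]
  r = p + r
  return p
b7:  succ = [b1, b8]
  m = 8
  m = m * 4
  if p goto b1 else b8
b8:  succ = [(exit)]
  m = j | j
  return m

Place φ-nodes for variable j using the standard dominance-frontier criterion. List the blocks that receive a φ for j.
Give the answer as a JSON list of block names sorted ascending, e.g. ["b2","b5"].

idom tree: b1←b0 b2←b1 b3←b1 b4←b1 b5←b3 b6←b1 b7←b1 b8←b7
Join-block Dom:
  b1: preds {b0,b7}: {b0} ∩ {b0,b1,b7} = {b0}; idom=b0
  b3: preds {b1,b5}: {b0,b1} ∩ {b0,b1,b3,b5} = {b0,b1}; idom=b1
  b4: preds {b1,b2}: {b0,b1} ∩ {b0,b1,b2} = {b0,b1}; idom=b1
  b6: preds {b2,b5}: {b0,b1,b2} ∩ {b0,b1,b3,b5} = {b0,b1}; idom=b1
  b7: preds {b4,b5}: {b0,b1,b4} ∩ {b0,b1,b3,b5} = {b0,b1}; idom=b1

DF walk-up:
  b1←b0: walk · to b0
  b1←b7: walk b7→b1 to b0
  b3←b1: walk · to b1
  b3←b5: walk b5→b3 to b1
  b4←b1: walk · to b1
  b4←b2: walk b2 to b1
  b6←b2: walk b2 to b1
  b6←b5: walk b5→b3 to b1
  b7←b4: walk b4 to b1
  b7←b5: walk b5→b3 to b1
  b0: DF=∅
  b1: DF={b1}
  b2: DF={b4,b6}
  b3: DF={b3,b6,b7}
  b4: DF={b7}
  b5: DF={b3,b6,b7}
  b6: DF=∅
  b7: DF={b1}
  b8: DF=∅

φ for j: defs {b0,b1,b2,b3}
  DF⁺ = {b1,b3,b4,b6,b7}

Answer: ["b1", "b3", "b4", "b6", "b7"]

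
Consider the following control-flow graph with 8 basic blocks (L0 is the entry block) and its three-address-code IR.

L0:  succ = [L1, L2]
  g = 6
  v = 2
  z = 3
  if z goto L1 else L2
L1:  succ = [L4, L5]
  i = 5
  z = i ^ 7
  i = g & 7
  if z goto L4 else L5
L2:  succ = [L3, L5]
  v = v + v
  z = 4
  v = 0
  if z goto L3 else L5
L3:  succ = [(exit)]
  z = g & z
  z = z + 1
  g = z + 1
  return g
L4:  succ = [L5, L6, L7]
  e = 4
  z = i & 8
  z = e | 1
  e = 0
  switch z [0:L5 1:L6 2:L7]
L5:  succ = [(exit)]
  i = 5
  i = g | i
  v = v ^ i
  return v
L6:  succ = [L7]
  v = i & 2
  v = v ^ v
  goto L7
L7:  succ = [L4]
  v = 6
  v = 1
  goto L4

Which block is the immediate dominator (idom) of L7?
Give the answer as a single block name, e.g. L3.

Answer: L4

Working:
idom tree: L1←L0 L2←L0 L3←L2 L4←L1 L5←L0 L6←L4 L7←L4
Dom∩ at merges:
  L4: preds {L1,L7}: {L0,L1} ∩ {L0,L1,L4,L7} = {L0,L1}; idom=L1
  L5: preds {L1,L2,L4}: {L0,L1} ∩ {L0,L2} ∩ {L0,L1,L4} = {L0}; idom=L0
  L7: preds {L4,L6}: {L0,L1,L4} ∩ {L0,L1,L4,L6} = {L0,L1,L4}; idom=L4

idom(L7) = L4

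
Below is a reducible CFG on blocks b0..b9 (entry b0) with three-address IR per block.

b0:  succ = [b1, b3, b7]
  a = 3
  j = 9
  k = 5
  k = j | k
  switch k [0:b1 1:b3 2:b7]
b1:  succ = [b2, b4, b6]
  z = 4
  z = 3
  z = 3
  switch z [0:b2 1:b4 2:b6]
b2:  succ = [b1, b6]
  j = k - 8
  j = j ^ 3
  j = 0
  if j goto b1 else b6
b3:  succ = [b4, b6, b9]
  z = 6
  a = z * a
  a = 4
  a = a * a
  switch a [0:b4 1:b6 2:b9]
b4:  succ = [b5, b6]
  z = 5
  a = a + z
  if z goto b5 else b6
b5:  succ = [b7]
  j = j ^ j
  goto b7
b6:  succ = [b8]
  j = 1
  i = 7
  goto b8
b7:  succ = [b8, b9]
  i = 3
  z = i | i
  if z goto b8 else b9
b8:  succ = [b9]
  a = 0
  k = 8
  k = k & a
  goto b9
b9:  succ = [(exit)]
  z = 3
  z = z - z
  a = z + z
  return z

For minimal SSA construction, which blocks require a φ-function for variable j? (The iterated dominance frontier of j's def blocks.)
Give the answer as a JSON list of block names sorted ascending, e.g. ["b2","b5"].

Answer: ["b1", "b4", "b6", "b7", "b8", "b9"]

Working:
idom tree: b1←b0 b2←b1 b3←b0 b4←b0 b5←b4 b6←b0 b7←b0 b8←b0 b9←b0
Dom∩ at merges:
  b1: preds {b0,b2}: {b0} ∩ {b0,b1,b2} = {b0}; idom=b0
  b4: preds {b1,b3}: {b0,b1} ∩ {b0,b3} = {b0}; idom=b0
  b6: preds {b1,b2,b3,b4}: {b0,b1} ∩ {b0,b1,b2} ∩ {b0,b3} ∩ {b0,b4} = {b0}; idom=b0
  b7: preds {b0,b5}: {b0} ∩ {b0,b4,b5} = {b0}; idom=b0
  b8: preds {b6,b7}: {b0,b6} ∩ {b0,b7} = {b0}; idom=b0
  b9: preds {b3,b7,b8}: {b0,b3} ∩ {b0,b7} ∩ {b0,b8} = {b0}; idom=b0

DF derivation:
  join b1 pred b0: · stop@b0
  join b1 pred b2: b2→b1 stop@b0
  join b4 pred b1: b1 stop@b0
  join b4 pred b3: b3 stop@b0
  join b6 pred b1: b1 stop@b0
  join b6 pred b2: b2→b1 stop@b0
  join b6 pred b3: b3 stop@b0
  join b6 pred b4: b4 stop@b0
  join b7 pred b0: · stop@b0
  join b7 pred b5: b5→b4 stop@b0
  join b8 pred b6: b6 stop@b0
  join b8 pred b7: b7 stop@b0
  join b9 pred b3: b3 stop@b0
  join b9 pred b7: b7 stop@b0
  join b9 pred b8: b8 stop@b0
  DF(b0)=∅
  DF(b1)={b1,b4,b6}
  DF(b2)={b1,b6}
  DF(b3)={b4,b6,b9}
  DF(b4)={b6,b7}
  DF(b5)={b7}
  DF(b6)={b8}
  DF(b7)={b8,b9}
  DF(b8)={b9}
  DF(b9)=∅

φ for j: defs {b0,b2,b5,b6}
  DF⁺ = {b1,b4,b6,b7,b8,b9}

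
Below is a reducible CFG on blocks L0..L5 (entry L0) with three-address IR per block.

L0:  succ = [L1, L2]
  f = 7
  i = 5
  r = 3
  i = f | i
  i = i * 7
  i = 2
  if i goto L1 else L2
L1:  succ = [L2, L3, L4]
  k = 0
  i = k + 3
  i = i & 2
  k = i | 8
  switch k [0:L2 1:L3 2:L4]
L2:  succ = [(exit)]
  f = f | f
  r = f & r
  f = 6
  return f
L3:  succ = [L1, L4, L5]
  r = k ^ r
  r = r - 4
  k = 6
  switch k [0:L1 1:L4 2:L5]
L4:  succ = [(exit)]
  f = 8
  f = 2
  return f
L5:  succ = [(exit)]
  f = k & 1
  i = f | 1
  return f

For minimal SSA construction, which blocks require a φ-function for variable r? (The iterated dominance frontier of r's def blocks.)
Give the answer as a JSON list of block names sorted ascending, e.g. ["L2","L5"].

idom tree: L1←L0 L2←L0 L3←L1 L4←L1 L5←L3
Dom∩ at merges:
  L1: preds {L0,L3}: {L0} ∩ {L0,L1,L3} = {L0}; idom=L0
  L2: preds {L0,L1}: {L0} ∩ {L0,L1} = {L0}; idom=L0
  L4: preds {L1,L3}: {L0,L1} ∩ {L0,L1,L3} = {L0,L1}; idom=L1

DF derivation:
  L1←L0: walk · to L0
  L1←L3: walk L3→L1 to L0
  L2←L0: walk · to L0
  L2←L1: walk L1 to L0
  L4←L1: walk · to L1
  L4←L3: walk L3 to L1
  DF(L0)=∅
  DF(L1)={L1,L2}
  DF(L2)=∅
  DF(L3)={L1,L4}
  DF(L4)=∅
  DF(L5)=∅

φ for r: defs {L0,L2,L3}
  DF⁺ = {L1,L2,L4}

Answer: ["L1", "L2", "L4"]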